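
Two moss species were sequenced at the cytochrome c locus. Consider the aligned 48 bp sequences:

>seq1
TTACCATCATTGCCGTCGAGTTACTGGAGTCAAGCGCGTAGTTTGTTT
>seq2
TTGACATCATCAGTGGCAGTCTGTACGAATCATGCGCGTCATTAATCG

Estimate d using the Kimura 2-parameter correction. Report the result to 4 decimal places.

0.8279

Of 48 sites, 13 differences are transitions and 10 are transversions, so P = 13/48 ≈ 0.270833 and Q = 10/48 ≈ 0.208333.
Under the Kimura two-parameter model, d = −½ ln(1 − 2P − Q) − ¼ ln(1 − 2Q).
1 − 2P − Q = 0.250001, giving −½ ln(0.250001) = 0.693145.
1 − 2Q = 0.583334, giving −¼ ln(0.583334) = 0.134749.
d = 0.693145 + 0.134749 = 0.827894.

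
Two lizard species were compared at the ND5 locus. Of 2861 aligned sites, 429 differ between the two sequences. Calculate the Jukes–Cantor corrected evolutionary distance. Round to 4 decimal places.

0.1673

p = 429/2861 ≈ 0.149948.
d = −(3/4) ln(1 − 4p/3) = −0.75 ln(1 − 0.199931) = −0.75 ln(0.800069)
  = −0.75 × (-0.223057) = 0.167293 substitutions/site.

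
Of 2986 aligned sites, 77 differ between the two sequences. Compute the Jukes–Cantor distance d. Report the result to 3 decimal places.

0.026

p = 77/2986 ≈ 0.025787.
d = −(3/4) ln(1 − 4p/3) = −0.75 ln(1 − 0.034383) = −0.75 ln(0.965617)
  = −0.75 × (-0.034988) = 0.026241 substitutions/site.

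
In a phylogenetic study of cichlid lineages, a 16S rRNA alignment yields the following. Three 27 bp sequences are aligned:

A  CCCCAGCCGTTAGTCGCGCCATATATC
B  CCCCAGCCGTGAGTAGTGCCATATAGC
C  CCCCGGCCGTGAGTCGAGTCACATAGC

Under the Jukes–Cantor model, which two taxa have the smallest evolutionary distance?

A and B

A–B: 4/27 differ, p = 0.148, d = 0.165.
A–C: 6/27 differ, p = 0.222, d = 0.264.
B–C: 5/27 differ, p = 0.185, d = 0.213.
The smallest distance is between A and B.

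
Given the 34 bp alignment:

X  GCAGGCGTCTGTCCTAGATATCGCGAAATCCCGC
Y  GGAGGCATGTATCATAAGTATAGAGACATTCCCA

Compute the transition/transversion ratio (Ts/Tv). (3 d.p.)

0.625

Transitions are A↔G and C↔T; transversions are all other mismatches.
Transitions: 5. Transversions: 8.
R = 5/8 = 0.625.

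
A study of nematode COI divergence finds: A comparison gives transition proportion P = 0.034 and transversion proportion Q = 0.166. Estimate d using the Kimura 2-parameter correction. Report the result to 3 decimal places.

0.234

Under the Kimura two-parameter model, d = −½ ln(1 − 2P − Q) − ¼ ln(1 − 2Q).
1 − 2P − Q = 0.766, giving −½ ln(0.766) = 0.133287.
1 − 2Q = 0.668, giving −¼ ln(0.668) = 0.100867.
d = 0.133287 + 0.100867 = 0.234154.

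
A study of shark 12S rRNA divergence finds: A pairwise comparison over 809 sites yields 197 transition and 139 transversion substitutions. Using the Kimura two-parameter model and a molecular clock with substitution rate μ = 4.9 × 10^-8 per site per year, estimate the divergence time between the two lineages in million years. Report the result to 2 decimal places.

6.56

P = 197/809 ≈ 0.243511 and Q = 139/809 ≈ 0.171817.
Under the Kimura two-parameter model, d = −½ ln(1 − 2P − Q) − ¼ ln(1 − 2Q).
1 − 2P − Q = 0.341161, giving −½ ln(0.341161) = 0.537700.
1 − 2Q = 0.656366, giving −¼ ln(0.656366) = 0.105259.
d = 0.537700 + 0.105259 = 0.642959.
Under a molecular clock d = 2μt, so t = d/(2μ) = 0.642959 / (2 × 4.9 × 10^-8) = 6.56 million years.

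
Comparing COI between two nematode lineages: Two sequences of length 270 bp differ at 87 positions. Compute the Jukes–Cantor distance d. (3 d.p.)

0.421

p = 87/270 ≈ 0.322222.
d = −(3/4) ln(1 − 4p/3) = −0.75 ln(1 − 0.429629) = −0.75 ln(0.570371)
  = −0.75 × (-0.561468) = 0.421101 substitutions/site.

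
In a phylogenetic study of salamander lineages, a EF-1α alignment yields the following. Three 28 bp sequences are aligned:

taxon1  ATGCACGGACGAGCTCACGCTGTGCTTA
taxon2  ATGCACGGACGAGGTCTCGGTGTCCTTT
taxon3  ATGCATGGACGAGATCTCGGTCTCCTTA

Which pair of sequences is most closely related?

taxon1–taxon2: 5/28 differ, p = 0.179, d = 0.204.
taxon1–taxon3: 6/28 differ, p = 0.214, d = 0.252.
taxon2–taxon3: 4/28 differ, p = 0.143, d = 0.158.
The smallest distance is between taxon2 and taxon3.

taxon2 and taxon3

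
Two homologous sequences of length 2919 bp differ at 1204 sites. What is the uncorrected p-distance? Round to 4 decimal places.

0.4125

p = 1204/2919 = 0.412470… ≈ 0.4125 (to 4 d.p.).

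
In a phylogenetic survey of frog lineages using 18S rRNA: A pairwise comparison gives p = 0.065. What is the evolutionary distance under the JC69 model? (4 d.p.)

d = −(3/4) ln(1 − 4p/3) = −0.75 ln(1 − 0.086667) = −0.75 ln(0.913333)
  = −0.75 × (-0.090655) = 0.067991 substitutions/site.

0.0680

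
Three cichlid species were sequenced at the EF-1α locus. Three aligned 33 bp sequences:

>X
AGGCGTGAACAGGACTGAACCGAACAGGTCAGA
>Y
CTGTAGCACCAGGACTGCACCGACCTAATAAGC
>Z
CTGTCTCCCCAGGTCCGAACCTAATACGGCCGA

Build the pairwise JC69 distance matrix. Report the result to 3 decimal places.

d(X,Y) = 0.625, d(X,Z) = 0.625, d(Y,Z) = 0.780

X–Y: 14/33 sites differ → p ≈ 0.424242, d = −0.75 ln(1 − 0.565656) = 0.625439 ≈ 0.625.
X–Z: 14/33 sites differ → p ≈ 0.424242, d = −0.75 ln(1 − 0.565656) = 0.625439 ≈ 0.625.
Y–Z: 16/33 sites differ → p ≈ 0.484848, d = −0.75 ln(1 − 0.646464) = 0.779827 ≈ 0.780.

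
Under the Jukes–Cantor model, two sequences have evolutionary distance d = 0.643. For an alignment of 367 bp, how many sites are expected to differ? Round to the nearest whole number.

158

Invert JC69: p = (3/4)(1 − e^(−4d/3)) = 0.75 × (1 − e^(-0.857333)) = 0.75 × (1 − 0.424292) = 0.431781.
Expected differing sites = pL ≈ 0.431781 × 367 = 158.463627 ≈ 158.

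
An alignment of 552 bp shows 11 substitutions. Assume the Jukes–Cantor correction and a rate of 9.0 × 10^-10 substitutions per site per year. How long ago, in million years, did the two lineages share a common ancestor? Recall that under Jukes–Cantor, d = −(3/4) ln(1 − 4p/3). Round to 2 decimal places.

p = 11/552 ≈ 0.019928.
d = −(3/4) ln(1 − 4p/3) = −0.75 ln(1 − 0.026571) = −0.75 ln(0.973429)
  = −0.75 × (-0.026930) = 0.020198 substitutions/site.
Under a molecular clock d = 2μt, so t = d/(2μ) = 0.020198 / (2 × 9.0 × 10^-10) = 11.22 million years.

11.22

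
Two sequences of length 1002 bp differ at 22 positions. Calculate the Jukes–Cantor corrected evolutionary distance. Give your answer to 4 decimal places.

0.0223

p = 22/1002 ≈ 0.021956.
d = −(3/4) ln(1 − 4p/3) = −0.75 ln(1 − 0.029275) = −0.75 ln(0.970725)
  = −0.75 × (-0.029712) = 0.022284 substitutions/site.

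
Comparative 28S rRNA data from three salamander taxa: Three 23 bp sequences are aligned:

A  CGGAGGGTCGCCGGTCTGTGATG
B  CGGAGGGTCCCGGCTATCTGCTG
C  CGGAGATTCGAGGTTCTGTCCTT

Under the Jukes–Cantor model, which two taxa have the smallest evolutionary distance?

A–B: 6/23 differ, p = 0.261, d = 0.321.
A–C: 8/23 differ, p = 0.348, d = 0.467.
B–C: 9/23 differ, p = 0.391, d = 0.553.
The smallest distance is between A and B.

A and B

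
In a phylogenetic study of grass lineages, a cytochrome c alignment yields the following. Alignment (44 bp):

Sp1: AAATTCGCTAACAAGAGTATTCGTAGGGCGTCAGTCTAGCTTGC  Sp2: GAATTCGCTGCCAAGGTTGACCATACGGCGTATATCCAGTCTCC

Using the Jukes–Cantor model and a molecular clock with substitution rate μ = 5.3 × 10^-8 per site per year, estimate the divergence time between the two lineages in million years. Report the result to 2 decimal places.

The sequences differ at 17 of 44 sites, so p = 17/44 ≈ 0.386364.
d = −(3/4) ln(1 − 4p/3) = −0.75 ln(1 − 0.515152) = −0.75 ln(0.484848)
  = −0.75 × (-0.723920) = 0.542940 substitutions/site.
Under a molecular clock d = 2μt, so t = d/(2μ) = 0.542940 / (2 × 5.3 × 10^-8) = 5.12 million years.

5.12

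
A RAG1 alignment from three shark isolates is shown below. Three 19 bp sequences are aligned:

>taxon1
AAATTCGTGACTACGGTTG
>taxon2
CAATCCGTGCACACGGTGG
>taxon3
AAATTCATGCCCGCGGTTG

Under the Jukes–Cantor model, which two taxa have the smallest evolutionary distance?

taxon1–taxon2: 6/19 differ, p = 0.316, d = 0.410.
taxon1–taxon3: 4/19 differ, p = 0.211, d = 0.247.
taxon2–taxon3: 6/19 differ, p = 0.316, d = 0.410.
The smallest distance is between taxon1 and taxon3.

taxon1 and taxon3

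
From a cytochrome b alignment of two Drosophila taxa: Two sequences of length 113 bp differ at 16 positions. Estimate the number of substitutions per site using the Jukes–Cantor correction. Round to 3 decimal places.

p = 16/113 ≈ 0.141593.
d = −(3/4) ln(1 − 4p/3) = −0.75 ln(1 − 0.188791) = −0.75 ln(0.811209)
  = −0.75 × (-0.209230) = 0.156923 substitutions/site.

0.157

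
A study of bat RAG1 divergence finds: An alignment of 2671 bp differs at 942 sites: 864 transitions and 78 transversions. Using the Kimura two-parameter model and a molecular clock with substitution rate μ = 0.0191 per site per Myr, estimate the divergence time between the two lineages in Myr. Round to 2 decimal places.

P = 864/2671 ≈ 0.323474 and Q = 78/2671 ≈ 0.029203.
Under the Kimura two-parameter model, d = −½ ln(1 − 2P − Q) − ¼ ln(1 − 2Q).
1 − 2P − Q = 0.323849, giving −½ ln(0.323849) = 0.563739.
1 − 2Q = 0.941594, giving −¼ ln(0.941594) = 0.015045.
d = 0.563739 + 0.015045 = 0.578784.
Under a molecular clock d = 2μt, so t = d/(2μ) = 0.578784 / (2 × 0.0191) = 15.15 Myr.

15.15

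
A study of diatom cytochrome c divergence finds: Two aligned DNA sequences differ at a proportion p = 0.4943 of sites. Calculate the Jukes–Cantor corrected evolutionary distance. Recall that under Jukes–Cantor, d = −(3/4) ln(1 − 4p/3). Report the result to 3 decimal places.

0.807

d = −(3/4) ln(1 − 4p/3) = −0.75 ln(1 − 0.659067) = −0.75 ln(0.340933)
  = −0.75 × (-1.076069) = 0.807052 substitutions/site.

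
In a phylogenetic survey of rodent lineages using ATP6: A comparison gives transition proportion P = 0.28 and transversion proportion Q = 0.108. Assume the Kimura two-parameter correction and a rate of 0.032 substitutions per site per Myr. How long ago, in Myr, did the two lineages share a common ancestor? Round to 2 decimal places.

Under the Kimura two-parameter model, d = −½ ln(1 − 2P − Q) − ¼ ln(1 − 2Q).
1 − 2P − Q = 0.332, giving −½ ln(0.332) = 0.551310.
1 − 2Q = 0.784, giving −¼ ln(0.784) = 0.060837.
d = 0.551310 + 0.060837 = 0.612147.
Under a molecular clock d = 2μt, so t = d/(2μ) = 0.612147 / (2 × 0.032) = 9.56 Myr.

9.56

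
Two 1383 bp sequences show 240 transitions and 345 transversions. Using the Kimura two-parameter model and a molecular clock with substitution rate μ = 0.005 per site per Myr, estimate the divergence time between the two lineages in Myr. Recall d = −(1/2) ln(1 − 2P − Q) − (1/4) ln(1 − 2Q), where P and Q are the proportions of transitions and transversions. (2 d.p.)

62.66

P = 240/1383 ≈ 0.173536 and Q = 345/1383 ≈ 0.249458.
Under the Kimura two-parameter model, d = −½ ln(1 − 2P − Q) − ¼ ln(1 − 2Q).
1 − 2P − Q = 0.40347, giving −½ ln(0.40347) = 0.453827.
1 − 2Q = 0.501084, giving −¼ ln(0.501084) = 0.172745.
d = 0.453827 + 0.172745 = 0.626572.
Under a molecular clock d = 2μt, so t = d/(2μ) = 0.626572 / (2 × 0.005) = 62.66 Myr.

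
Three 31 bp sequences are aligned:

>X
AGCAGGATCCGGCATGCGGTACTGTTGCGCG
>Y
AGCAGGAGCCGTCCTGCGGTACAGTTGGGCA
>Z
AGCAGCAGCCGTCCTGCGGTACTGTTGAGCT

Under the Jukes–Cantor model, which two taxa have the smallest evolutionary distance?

Y and Z

X–Y: 6/31 differ, p = 0.194, d = 0.224.
X–Z: 6/31 differ, p = 0.194, d = 0.224.
Y–Z: 4/31 differ, p = 0.129, d = 0.142.
The smallest distance is between Y and Z.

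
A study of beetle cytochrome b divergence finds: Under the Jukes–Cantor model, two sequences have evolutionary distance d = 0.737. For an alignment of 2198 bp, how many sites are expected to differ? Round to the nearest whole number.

1031

Invert JC69: p = (3/4)(1 − e^(−4d/3)) = 0.75 × (1 − e^(-0.982667)) = 0.75 × (1 − 0.374311) = 0.469267.
Expected differing sites = pL ≈ 0.469267 × 2198 = 1031.448866 ≈ 1031.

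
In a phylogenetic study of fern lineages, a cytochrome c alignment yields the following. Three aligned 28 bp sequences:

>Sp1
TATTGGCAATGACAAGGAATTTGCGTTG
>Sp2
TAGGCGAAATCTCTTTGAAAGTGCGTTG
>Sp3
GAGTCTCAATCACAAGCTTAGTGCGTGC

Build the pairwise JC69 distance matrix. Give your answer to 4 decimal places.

d(Sp1,Sp2) = 0.5565, d(Sp1,Sp3) = 0.6355, d(Sp2,Sp3) = 0.7238

Sp1–Sp2: 11/28 sites differ → p ≈ 0.392857, d = −0.75 ln(1 − 0.523809) = 0.556452 ≈ 0.5565.
Sp1–Sp3: 12/28 sites differ → p ≈ 0.428571, d = −0.75 ln(1 − 0.571428) = 0.635472 ≈ 0.6355.
Sp2–Sp3: 13/28 sites differ → p ≈ 0.464286, d = −0.75 ln(1 − 0.619048) = 0.723811 ≈ 0.7238.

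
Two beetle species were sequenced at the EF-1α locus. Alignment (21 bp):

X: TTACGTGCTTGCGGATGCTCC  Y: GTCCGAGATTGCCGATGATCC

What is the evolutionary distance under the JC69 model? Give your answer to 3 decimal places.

0.360

The sequences differ at 6 of 21 sites (1, 3, 6, 8, 13, 18), so p = 6/21 ≈ 0.285714.
d = −(3/4) ln(1 − 4p/3) = −0.75 ln(1 − 0.380952) = −0.75 ln(0.619048)
  = −0.75 × (-0.479572) = 0.359679 substitutions/site.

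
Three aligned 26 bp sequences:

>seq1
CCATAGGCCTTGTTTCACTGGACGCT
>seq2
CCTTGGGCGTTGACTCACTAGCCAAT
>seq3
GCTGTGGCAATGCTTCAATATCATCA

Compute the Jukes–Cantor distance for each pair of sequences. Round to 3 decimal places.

seq1–seq2: 9/26 sites differ → p ≈ 0.346154, d = −0.75 ln(1 − 0.461539) = 0.464280 ≈ 0.464.
seq1–seq3: 14/26 sites differ → p ≈ 0.538462, d = −0.75 ln(1 − 0.717949) = 0.949251 ≈ 0.949.
seq2–seq3: 13/26 sites differ → p = 0.5, d = −0.75 ln(1 − 0.666667) = 0.823960 ≈ 0.824.

d(seq1,seq2) = 0.464, d(seq1,seq3) = 0.949, d(seq2,seq3) = 0.824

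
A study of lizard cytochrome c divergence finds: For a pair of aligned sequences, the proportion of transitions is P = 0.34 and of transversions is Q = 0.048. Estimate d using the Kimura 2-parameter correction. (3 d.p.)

0.676

Under the Kimura two-parameter model, d = −½ ln(1 − 2P − Q) − ¼ ln(1 − 2Q).
1 − 2P − Q = 0.272, giving −½ ln(0.272) = 0.650977.
1 − 2Q = 0.904, giving −¼ ln(0.904) = 0.025231.
d = 0.650977 + 0.025231 = 0.676208.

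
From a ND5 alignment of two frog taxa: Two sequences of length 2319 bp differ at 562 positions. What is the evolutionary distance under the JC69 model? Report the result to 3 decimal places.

p = 562/2319 ≈ 0.242346.
d = −(3/4) ln(1 − 4p/3) = −0.75 ln(1 − 0.323128) = −0.75 ln(0.676872)
  = −0.75 × (-0.390273) = 0.292705 substitutions/site.

0.293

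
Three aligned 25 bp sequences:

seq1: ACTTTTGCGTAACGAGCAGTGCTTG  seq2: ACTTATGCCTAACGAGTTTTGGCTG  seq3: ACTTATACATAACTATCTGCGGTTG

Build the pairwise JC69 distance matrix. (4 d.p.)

seq1–seq2: 7/25 sites differ → p = 0.28, d = −0.75 ln(1 − 0.373333) = 0.350505 ≈ 0.3505.
seq1–seq3: 8/25 sites differ → p = 0.32, d = −0.75 ln(1 − 0.426667) = 0.417216 ≈ 0.4172.
seq2–seq3: 8/25 sites differ → p = 0.32, d = −0.75 ln(1 − 0.426667) = 0.417216 ≈ 0.4172.

d(seq1,seq2) = 0.3505, d(seq1,seq3) = 0.4172, d(seq2,seq3) = 0.4172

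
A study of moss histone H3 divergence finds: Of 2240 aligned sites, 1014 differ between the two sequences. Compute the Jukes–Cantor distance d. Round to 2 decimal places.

0.69

p = 1014/2240 ≈ 0.452679.
d = −(3/4) ln(1 − 4p/3) = −0.75 ln(1 − 0.603572) = −0.75 ln(0.396428)
  = −0.75 × (-0.925261) = 0.693946 substitutions/site.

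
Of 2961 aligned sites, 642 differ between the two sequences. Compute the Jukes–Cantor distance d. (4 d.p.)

p = 642/2961 ≈ 0.216819.
d = −(3/4) ln(1 − 4p/3) = −0.75 ln(1 − 0.289092) = −0.75 ln(0.710908)
  = −0.75 × (-0.341212) = 0.255909 substitutions/site.

0.2559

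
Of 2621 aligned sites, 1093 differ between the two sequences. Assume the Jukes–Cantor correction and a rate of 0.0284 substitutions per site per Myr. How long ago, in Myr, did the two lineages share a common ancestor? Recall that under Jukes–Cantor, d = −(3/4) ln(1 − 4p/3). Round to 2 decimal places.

p = 1093/2621 ≈ 0.417016.
d = −(3/4) ln(1 − 4p/3) = −0.75 ln(1 − 0.556021) = −0.75 ln(0.443979)
  = −0.75 × (-0.811978) = 0.608984 substitutions/site.
Under a molecular clock d = 2μt, so t = d/(2μ) = 0.608984 / (2 × 0.0284) = 10.72 Myr.

10.72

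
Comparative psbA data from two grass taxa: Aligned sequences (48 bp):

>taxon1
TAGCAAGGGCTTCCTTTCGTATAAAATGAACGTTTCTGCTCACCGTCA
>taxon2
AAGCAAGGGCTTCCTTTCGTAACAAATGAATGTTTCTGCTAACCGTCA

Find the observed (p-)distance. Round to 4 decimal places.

0.1042

The sequences differ at 5 of 48 positions (sites 1, 22, 23, 31, 41).
p = 5/48 = 0.104166… ≈ 0.1042 (to 4 d.p.).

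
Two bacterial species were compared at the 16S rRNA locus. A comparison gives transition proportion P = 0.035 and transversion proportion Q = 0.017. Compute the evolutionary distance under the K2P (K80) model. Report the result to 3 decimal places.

Under the Kimura two-parameter model, d = −½ ln(1 − 2P − Q) − ¼ ln(1 − 2Q).
1 − 2P − Q = 0.913, giving −½ ln(0.913) = 0.045510.
1 − 2Q = 0.966, giving −¼ ln(0.966) = 0.008648.
d = 0.045510 + 0.008648 = 0.054158.

0.054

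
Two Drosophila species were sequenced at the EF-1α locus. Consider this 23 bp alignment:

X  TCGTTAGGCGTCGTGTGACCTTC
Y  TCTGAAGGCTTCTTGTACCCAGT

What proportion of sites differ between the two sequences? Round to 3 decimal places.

The sequences differ at 10 of 23 positions (sites 3, 4, 5, 10, 13, 17, 18, 21, 22, 23).
p = 10/23 = 0.434782… ≈ 0.435 (to 3 d.p.).

0.435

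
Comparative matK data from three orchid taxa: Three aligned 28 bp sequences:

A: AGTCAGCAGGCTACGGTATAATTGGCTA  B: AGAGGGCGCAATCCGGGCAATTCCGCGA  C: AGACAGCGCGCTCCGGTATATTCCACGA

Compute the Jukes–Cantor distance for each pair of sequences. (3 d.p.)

d(A,B) = 0.940, d(A,C) = 0.420, d(B,C) = 0.360

A–B: 15/28 sites differ → p ≈ 0.535714, d = −0.75 ln(1 − 0.714285) = 0.939570 ≈ 0.940.
A–C: 9/28 sites differ → p ≈ 0.321429, d = −0.75 ln(1 − 0.428572) = 0.419713 ≈ 0.420.
B–C: 8/28 sites differ → p ≈ 0.285714, d = −0.75 ln(1 − 0.380952) = 0.359679 ≈ 0.360.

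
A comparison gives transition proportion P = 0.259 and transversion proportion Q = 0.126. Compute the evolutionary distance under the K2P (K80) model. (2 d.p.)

0.59

Under the Kimura two-parameter model, d = −½ ln(1 − 2P − Q) − ¼ ln(1 − 2Q).
1 − 2P − Q = 0.356, giving −½ ln(0.356) = 0.516412.
1 − 2Q = 0.748, giving −¼ ln(0.748) = 0.072588.
d = 0.516412 + 0.072588 = 0.589000.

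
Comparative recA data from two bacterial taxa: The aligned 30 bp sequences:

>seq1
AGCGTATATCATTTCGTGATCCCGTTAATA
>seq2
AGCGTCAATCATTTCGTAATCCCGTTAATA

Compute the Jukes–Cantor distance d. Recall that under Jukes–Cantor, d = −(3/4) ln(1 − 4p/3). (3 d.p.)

The sequences differ at 3 of 30 sites (6, 7, 18), so p = 3/30 = 0.1.
d = −(3/4) ln(1 − 4p/3) = −0.75 ln(1 − 0.133333) = −0.75 ln(0.866667)
  = −0.75 × (-0.143100) = 0.107325 substitutions/site.

0.107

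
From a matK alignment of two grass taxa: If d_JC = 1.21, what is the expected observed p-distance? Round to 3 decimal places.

p = (3/4)(1 − e^(−4d/3)) = 0.75 × (1 − e^(-1.613333)) = 0.75 × (1 − 0.199222) = 0.600584.

0.601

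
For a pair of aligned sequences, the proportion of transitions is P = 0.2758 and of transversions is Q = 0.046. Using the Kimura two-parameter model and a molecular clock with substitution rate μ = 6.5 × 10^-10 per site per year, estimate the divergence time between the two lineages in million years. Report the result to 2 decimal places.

368.68

Under the Kimura two-parameter model, d = −½ ln(1 − 2P − Q) − ¼ ln(1 − 2Q).
1 − 2P − Q = 0.4024, giving −½ ln(0.4024) = 0.455154.
1 − 2Q = 0.908, giving −¼ ln(0.908) = 0.024128.
d = 0.455154 + 0.024128 = 0.479282.
Under a molecular clock d = 2μt, so t = d/(2μ) = 0.479282 / (2 × 6.5 × 10^-10) = 368.68 million years.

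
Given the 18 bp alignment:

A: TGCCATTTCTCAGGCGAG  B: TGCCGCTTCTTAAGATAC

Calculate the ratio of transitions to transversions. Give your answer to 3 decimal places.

1.333

Transitions are A↔G and C↔T; transversions are all other mismatches.
Transitions: 4. Transversions: 3.
R = 4/3 = 1.333333… ≈ 1.333 (to 3 d.p.).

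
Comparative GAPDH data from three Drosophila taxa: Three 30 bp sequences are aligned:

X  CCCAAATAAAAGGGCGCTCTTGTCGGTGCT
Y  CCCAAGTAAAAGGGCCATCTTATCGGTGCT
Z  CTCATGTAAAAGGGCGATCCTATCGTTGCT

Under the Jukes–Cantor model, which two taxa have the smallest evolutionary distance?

X–Y: 4/30 differ, p = 0.133, d = 0.147.
X–Z: 7/30 differ, p = 0.233, d = 0.280.
Y–Z: 5/30 differ, p = 0.167, d = 0.188.
The smallest distance is between X and Y.

X and Y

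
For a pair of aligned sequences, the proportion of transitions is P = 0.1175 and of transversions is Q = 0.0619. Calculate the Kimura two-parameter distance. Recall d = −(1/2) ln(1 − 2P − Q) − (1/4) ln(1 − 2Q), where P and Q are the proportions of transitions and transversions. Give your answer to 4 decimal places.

0.2092

Under the Kimura two-parameter model, d = −½ ln(1 − 2P − Q) − ¼ ln(1 − 2Q).
1 − 2P − Q = 0.7031, giving −½ ln(0.7031) = 0.176128.
1 − 2Q = 0.8762, giving −¼ ln(0.8762) = 0.033040.
d = 0.176128 + 0.033040 = 0.209168.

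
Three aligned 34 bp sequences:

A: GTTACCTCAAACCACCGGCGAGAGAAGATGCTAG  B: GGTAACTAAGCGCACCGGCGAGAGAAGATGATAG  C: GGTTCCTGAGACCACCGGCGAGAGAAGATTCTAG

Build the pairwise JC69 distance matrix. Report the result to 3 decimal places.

A–B: 7/34 sites differ → p ≈ 0.205882, d = −0.75 ln(1 − 0.274509) = 0.240680 ≈ 0.241.
A–C: 5/34 sites differ → p ≈ 0.147059, d = −0.75 ln(1 − 0.196079) = 0.163691 ≈ 0.164.
B–C: 7/34 sites differ → p ≈ 0.205882, d = −0.75 ln(1 − 0.274509) = 0.240680 ≈ 0.241.

d(A,B) = 0.241, d(A,C) = 0.164, d(B,C) = 0.241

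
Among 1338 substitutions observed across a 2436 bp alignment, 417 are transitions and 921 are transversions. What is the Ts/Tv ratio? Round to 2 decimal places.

0.45

R = 417/921 = 0.452768… ≈ 0.45 (to 2 d.p.).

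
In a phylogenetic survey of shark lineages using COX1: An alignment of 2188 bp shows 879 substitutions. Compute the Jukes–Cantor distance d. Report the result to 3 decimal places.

p = 879/2188 ≈ 0.401737.
d = −(3/4) ln(1 − 4p/3) = −0.75 ln(1 − 0.535649) = −0.75 ln(0.464351)
  = −0.75 × (-0.767115) = 0.575336 substitutions/site.

0.575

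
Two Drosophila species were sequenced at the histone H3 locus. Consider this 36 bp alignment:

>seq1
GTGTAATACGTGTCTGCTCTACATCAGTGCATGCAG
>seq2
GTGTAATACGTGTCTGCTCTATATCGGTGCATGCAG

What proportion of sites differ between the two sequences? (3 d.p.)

0.056

The sequences differ at 2 of 36 positions (sites 22, 26).
p = 2/36 = 0.055555… ≈ 0.056 (to 3 d.p.).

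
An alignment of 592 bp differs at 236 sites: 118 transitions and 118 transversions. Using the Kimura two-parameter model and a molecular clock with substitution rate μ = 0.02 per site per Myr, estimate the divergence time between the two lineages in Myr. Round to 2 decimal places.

14.57

P = 118/592 ≈ 0.199324 and Q = 118/592 ≈ 0.199324.
Under the Kimura two-parameter model, d = −½ ln(1 − 2P − Q) − ¼ ln(1 − 2Q).
1 − 2P − Q = 0.402028, giving −½ ln(0.402028) = 0.455617.
1 − 2Q = 0.601352, giving −¼ ln(0.601352) = 0.127144.
d = 0.455617 + 0.127144 = 0.582761.
Under a molecular clock d = 2μt, so t = d/(2μ) = 0.582761 / (2 × 0.02) = 14.57 Myr.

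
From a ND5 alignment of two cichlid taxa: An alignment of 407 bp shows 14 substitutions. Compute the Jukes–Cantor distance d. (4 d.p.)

p = 14/407 ≈ 0.034398.
d = −(3/4) ln(1 − 4p/3) = −0.75 ln(1 − 0.045864) = −0.75 ln(0.954136)
  = −0.75 × (-0.046949) = 0.035212 substitutions/site.

0.0352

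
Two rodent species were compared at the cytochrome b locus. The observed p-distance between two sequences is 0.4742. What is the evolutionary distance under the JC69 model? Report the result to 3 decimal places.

0.750

d = −(3/4) ln(1 − 4p/3) = −0.75 ln(1 − 0.632267) = −0.75 ln(0.367733)
  = −0.75 × (-1.000398) = 0.750299 substitutions/site.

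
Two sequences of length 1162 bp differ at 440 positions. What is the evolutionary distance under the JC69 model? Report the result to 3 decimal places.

0.527

p = 440/1162 ≈ 0.378657.
d = −(3/4) ln(1 − 4p/3) = −0.75 ln(1 − 0.504876) = −0.75 ln(0.495124)
  = −0.75 × (-0.702947) = 0.527210 substitutions/site.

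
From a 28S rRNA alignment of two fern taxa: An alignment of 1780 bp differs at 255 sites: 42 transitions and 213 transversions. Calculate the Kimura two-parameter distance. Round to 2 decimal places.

0.16

P = 42/1780 ≈ 0.023596 and Q = 213/1780 ≈ 0.119663.
Under the Kimura two-parameter model, d = −½ ln(1 − 2P − Q) − ¼ ln(1 − 2Q).
1 − 2P − Q = 0.833145, giving −½ ln(0.833145) = 0.091274.
1 − 2Q = 0.760674, giving −¼ ln(0.760674) = 0.068388.
d = 0.091274 + 0.068388 = 0.159662.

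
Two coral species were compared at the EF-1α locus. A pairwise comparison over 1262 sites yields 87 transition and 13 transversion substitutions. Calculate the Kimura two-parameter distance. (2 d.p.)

0.09

P = 87/1262 ≈ 0.068938 and Q = 13/1262 ≈ 0.010301.
Under the Kimura two-parameter model, d = −½ ln(1 − 2P − Q) − ¼ ln(1 − 2Q).
1 − 2P − Q = 0.851823, giving −½ ln(0.851823) = 0.080188.
1 − 2Q = 0.979398, giving −¼ ln(0.979398) = 0.005204.
d = 0.080188 + 0.005204 = 0.085392.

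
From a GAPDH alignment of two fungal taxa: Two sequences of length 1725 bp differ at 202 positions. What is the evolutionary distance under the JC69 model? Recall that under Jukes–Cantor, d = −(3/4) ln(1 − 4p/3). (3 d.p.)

0.127

p = 202/1725 ≈ 0.117101.
d = −(3/4) ln(1 − 4p/3) = −0.75 ln(1 − 0.156135) = −0.75 ln(0.843865)
  = −0.75 × (-0.169763) = 0.127322 substitutions/site.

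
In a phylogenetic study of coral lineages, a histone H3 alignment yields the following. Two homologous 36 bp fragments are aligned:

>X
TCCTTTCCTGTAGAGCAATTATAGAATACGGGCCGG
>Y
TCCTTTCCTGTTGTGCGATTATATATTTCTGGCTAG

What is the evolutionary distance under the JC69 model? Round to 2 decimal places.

0.30

The sequences differ at 9 of 36 sites (12, 14, 17, 24, 26, 28, 30, 34, 35), so p = 9/36 = 0.25.
d = −(3/4) ln(1 − 4p/3) = −0.75 ln(1 − 0.333333) = −0.75 ln(0.666667)
  = −0.75 × (-0.405465) = 0.304099 substitutions/site.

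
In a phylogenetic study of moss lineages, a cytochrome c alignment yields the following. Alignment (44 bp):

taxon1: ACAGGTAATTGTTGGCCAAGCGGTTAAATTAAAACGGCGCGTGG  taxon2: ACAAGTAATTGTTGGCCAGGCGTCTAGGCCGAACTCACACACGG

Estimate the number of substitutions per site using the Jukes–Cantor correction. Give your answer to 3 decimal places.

The sequences differ at 16 of 44 sites, so p = 16/44 ≈ 0.363636.
d = −(3/4) ln(1 − 4p/3) = −0.75 ln(1 − 0.484848) = −0.75 ln(0.515152)
  = −0.75 × (-0.663293) = 0.497470 substitutions/site.

0.497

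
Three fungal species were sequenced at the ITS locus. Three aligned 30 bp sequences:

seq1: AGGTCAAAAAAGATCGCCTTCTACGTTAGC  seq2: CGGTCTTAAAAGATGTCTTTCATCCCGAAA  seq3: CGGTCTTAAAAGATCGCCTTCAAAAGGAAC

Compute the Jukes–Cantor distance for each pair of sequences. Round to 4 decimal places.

d(seq1,seq2) = 0.6467, d(seq1,seq3) = 0.3831, d(seq2,seq3) = 0.3295

seq1–seq2: 13/30 sites differ → p ≈ 0.433333, d = −0.75 ln(1 − 0.577777) = 0.646666 ≈ 0.6467.
seq1–seq3: 9/30 sites differ → p = 0.3, d = −0.75 ln(1 − 0.4) = 0.383119 ≈ 0.3831.
seq2–seq3: 8/30 sites differ → p ≈ 0.266667, d = −0.75 ln(1 − 0.355556) = 0.329526 ≈ 0.3295.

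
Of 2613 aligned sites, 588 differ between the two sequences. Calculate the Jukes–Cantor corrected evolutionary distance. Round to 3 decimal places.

p = 588/2613 ≈ 0.225029.
d = −(3/4) ln(1 − 4p/3) = −0.75 ln(1 − 0.300039) = −0.75 ln(0.699961)
  = −0.75 × (-0.356731) = 0.267548 substitutions/site.

0.268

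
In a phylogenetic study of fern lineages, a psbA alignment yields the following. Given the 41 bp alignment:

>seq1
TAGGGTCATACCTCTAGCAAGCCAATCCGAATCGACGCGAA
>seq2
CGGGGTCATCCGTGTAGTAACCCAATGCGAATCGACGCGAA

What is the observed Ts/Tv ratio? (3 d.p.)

0.600

Transitions are A↔G and C↔T; transversions are all other mismatches.
Transitions: 3. Transversions: 5.
R = 3/5 = 0.600.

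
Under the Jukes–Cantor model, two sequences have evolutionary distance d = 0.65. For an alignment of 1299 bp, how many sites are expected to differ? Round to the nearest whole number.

Invert JC69: p = (3/4)(1 − e^(−4d/3)) = 0.75 × (1 − e^(-0.866667)) = 0.75 × (1 − 0.420350) = 0.434738.
Expected differing sites = pL ≈ 0.434738 × 1299 = 564.724662 ≈ 565.

565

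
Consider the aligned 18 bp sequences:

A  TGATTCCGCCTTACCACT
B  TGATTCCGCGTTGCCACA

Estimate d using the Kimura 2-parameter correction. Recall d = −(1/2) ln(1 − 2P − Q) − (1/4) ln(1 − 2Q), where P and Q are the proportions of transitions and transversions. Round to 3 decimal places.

Of 18 sites, 1 differences are transitions and 2 are transversions, so P = 1/18 ≈ 0.055556 and Q = 2/18 ≈ 0.111111.
Under the Kimura two-parameter model, d = −½ ln(1 − 2P − Q) − ¼ ln(1 − 2Q).
1 − 2P − Q = 0.777777, giving −½ ln(0.777777) = 0.125658.
1 − 2Q = 0.777778, giving −¼ ln(0.777778) = 0.062829.
d = 0.125658 + 0.062829 = 0.188487.

0.188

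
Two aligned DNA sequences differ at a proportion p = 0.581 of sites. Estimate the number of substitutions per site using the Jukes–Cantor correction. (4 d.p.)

1.1176

d = −(3/4) ln(1 − 4p/3) = −0.75 ln(1 − 0.774667) = −0.75 ln(0.225333)
  = −0.75 × (-1.490176) = 1.117632 substitutions/site.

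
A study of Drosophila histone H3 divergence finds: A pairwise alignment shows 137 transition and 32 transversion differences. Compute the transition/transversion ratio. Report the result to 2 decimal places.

4.28

R = 137/32 = 4.28125 ≈ 4.28 (to 2 d.p.).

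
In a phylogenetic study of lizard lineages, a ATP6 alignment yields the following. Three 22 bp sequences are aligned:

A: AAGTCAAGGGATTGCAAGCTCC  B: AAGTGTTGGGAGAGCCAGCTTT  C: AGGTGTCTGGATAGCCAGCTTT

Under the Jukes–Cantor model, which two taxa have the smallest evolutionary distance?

A–B: 8/22 differ, p = 0.364, d = 0.497.
A–C: 9/22 differ, p = 0.409, d = 0.591.
B–C: 4/22 differ, p = 0.182, d = 0.208.
The smallest distance is between B and C.

B and C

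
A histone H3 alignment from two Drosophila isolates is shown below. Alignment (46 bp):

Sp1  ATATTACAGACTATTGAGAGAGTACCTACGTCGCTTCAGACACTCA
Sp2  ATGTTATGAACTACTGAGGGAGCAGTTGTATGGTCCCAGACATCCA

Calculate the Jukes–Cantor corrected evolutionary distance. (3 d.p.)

The sequences differ at 18 of 46 sites, so p = 18/46 ≈ 0.391304.
d = −(3/4) ln(1 − 4p/3) = −0.75 ln(1 − 0.521739) = −0.75 ln(0.478261)
  = −0.75 × (-0.737599) = 0.553199 substitutions/site.

0.553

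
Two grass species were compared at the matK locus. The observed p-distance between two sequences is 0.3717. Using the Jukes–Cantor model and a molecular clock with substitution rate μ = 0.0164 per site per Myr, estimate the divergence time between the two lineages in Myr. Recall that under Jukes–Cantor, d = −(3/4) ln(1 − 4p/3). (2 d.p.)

15.65

d = −(3/4) ln(1 − 4p/3) = −0.75 ln(1 − 0.4956) = −0.75 ln(0.5044)
  = −0.75 × (-0.684386) = 0.513290 substitutions/site.
Under a molecular clock d = 2μt, so t = d/(2μ) = 0.513290 / (2 × 0.0164) = 15.65 Myr.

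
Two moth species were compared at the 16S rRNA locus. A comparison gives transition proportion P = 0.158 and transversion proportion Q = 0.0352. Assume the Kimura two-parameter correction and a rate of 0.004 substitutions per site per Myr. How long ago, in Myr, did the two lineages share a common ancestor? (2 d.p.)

29.32

Under the Kimura two-parameter model, d = −½ ln(1 − 2P − Q) − ¼ ln(1 − 2Q).
1 − 2P − Q = 0.6488, giving −½ ln(0.6488) = 0.216315.
1 − 2Q = 0.9296, giving −¼ ln(0.9296) = 0.018250.
d = 0.216315 + 0.018250 = 0.234565.
Under a molecular clock d = 2μt, so t = d/(2μ) = 0.234565 / (2 × 0.004) = 29.32 Myr.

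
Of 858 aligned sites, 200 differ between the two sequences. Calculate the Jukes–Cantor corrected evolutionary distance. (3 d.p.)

0.279

p = 200/858 ≈ 0.2331.
d = −(3/4) ln(1 − 4p/3) = −0.75 ln(1 − 0.3108) = −0.75 ln(0.6892)
  = −0.75 × (-0.372224) = 0.279168 substitutions/site.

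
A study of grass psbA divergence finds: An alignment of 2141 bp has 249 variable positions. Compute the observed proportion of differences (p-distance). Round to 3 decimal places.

p = 249/2141 = 0.116300… ≈ 0.116 (to 3 d.p.).

0.116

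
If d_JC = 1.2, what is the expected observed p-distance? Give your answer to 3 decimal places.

0.599

p = (3/4)(1 − e^(−4d/3)) = 0.75 × (1 − e^(-1.6)) = 0.75 × (1 − 0.201897) = 0.598577.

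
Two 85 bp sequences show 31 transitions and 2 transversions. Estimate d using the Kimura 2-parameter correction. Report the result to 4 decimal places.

0.7111

P = 31/85 ≈ 0.364706 and Q = 2/85 ≈ 0.023529.
Under the Kimura two-parameter model, d = −½ ln(1 − 2P − Q) − ¼ ln(1 − 2Q).
1 − 2P − Q = 0.247059, giving −½ ln(0.247059) = 0.699064.
1 − 2Q = 0.952942, giving −¼ ln(0.952942) = 0.012050.
d = 0.699064 + 0.012050 = 0.711114.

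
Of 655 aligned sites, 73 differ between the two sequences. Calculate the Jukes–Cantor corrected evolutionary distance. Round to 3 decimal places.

p = 73/655 ≈ 0.11145.
d = −(3/4) ln(1 − 4p/3) = −0.75 ln(1 − 0.1486) = −0.75 ln(0.8514)
  = −0.75 × (-0.160873) = 0.120655 substitutions/site.

0.121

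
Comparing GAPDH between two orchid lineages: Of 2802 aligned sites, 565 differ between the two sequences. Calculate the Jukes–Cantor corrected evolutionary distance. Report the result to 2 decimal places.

0.23

p = 565/2802 ≈ 0.201642.
d = −(3/4) ln(1 − 4p/3) = −0.75 ln(1 − 0.268856) = −0.75 ln(0.731144)
  = −0.75 × (-0.313145) = 0.234859 substitutions/site.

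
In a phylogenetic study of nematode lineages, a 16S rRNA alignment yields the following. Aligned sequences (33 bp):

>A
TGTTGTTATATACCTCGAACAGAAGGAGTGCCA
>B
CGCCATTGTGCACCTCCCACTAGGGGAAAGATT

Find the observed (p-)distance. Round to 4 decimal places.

The sequences differ at 18 of 33 positions.
p = 18/33 = 0.545454… ≈ 0.5455 (to 4 d.p.).

0.5455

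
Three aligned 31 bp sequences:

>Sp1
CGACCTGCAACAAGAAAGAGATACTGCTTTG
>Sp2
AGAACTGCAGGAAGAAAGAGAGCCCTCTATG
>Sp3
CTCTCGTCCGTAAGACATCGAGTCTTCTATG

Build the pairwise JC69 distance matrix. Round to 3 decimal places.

Sp1–Sp2: 9/31 sites differ → p ≈ 0.290323, d = −0.75 ln(1 − 0.387097) = 0.367161 ≈ 0.367.
Sp1–Sp3: 15/31 sites differ → p ≈ 0.483871, d = −0.75 ln(1 − 0.645161) = 0.777068 ≈ 0.777.
Sp2–Sp3: 13/31 sites differ → p ≈ 0.419355, d = −0.75 ln(1 − 0.55914) = 0.614271 ≈ 0.614.

d(Sp1,Sp2) = 0.367, d(Sp1,Sp3) = 0.777, d(Sp2,Sp3) = 0.614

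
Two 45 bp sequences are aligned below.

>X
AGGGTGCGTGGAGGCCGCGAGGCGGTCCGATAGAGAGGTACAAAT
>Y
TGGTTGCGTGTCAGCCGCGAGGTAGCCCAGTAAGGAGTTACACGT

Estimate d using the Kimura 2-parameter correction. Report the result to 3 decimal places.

0.459

Of 45 sites, 9 differences are transitions and 6 are transversions, so P = 9/45 = 0.2 and Q = 6/45 ≈ 0.133333.
Under the Kimura two-parameter model, d = −½ ln(1 − 2P − Q) − ¼ ln(1 − 2Q).
1 − 2P − Q = 0.466667, giving −½ ln(0.466667) = 0.381070.
1 − 2Q = 0.733334, giving −¼ ln(0.733334) = 0.077539.
d = 0.381070 + 0.077539 = 0.458609.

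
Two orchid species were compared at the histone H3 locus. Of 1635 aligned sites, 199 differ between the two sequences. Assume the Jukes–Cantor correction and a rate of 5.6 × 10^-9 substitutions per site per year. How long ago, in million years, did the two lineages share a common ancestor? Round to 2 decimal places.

11.86

p = 199/1635 ≈ 0.121713.
d = −(3/4) ln(1 − 4p/3) = −0.75 ln(1 − 0.162284) = −0.75 ln(0.837716)
  = −0.75 × (-0.177076) = 0.132807 substitutions/site.
Under a molecular clock d = 2μt, so t = d/(2μ) = 0.132807 / (2 × 5.6 × 10^-9) = 11.86 million years.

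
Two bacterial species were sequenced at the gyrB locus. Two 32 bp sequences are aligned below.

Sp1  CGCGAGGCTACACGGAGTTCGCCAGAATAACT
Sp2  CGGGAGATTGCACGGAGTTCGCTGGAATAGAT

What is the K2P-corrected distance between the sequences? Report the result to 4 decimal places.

0.3211

Of 32 sites, 6 differences are transitions and 2 are transversions, so P = 6/32 = 0.1875 and Q = 2/32 = 0.0625.
Under the Kimura two-parameter model, d = −½ ln(1 − 2P − Q) − ¼ ln(1 − 2Q).
1 − 2P − Q = 0.5625, giving −½ ln(0.5625) = 0.287682.
1 − 2Q = 0.875, giving −¼ ln(0.875) = 0.033383.
d = 0.287682 + 0.033383 = 0.321065.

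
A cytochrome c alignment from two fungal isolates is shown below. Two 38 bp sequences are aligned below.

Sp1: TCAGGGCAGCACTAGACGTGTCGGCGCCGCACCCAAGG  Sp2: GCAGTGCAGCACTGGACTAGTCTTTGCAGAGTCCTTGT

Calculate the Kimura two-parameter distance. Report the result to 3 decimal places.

Of 38 sites, 4 differences are transitions and 11 are transversions, so P = 4/38 ≈ 0.105263 and Q = 11/38 ≈ 0.289474.
Under the Kimura two-parameter model, d = −½ ln(1 − 2P − Q) − ¼ ln(1 − 2Q).
1 − 2P − Q = 0.5, giving −½ ln(0.5) = 0.346574.
1 − 2Q = 0.421052, giving −¼ ln(0.421052) = 0.216250.
d = 0.346574 + 0.216250 = 0.562824.

0.563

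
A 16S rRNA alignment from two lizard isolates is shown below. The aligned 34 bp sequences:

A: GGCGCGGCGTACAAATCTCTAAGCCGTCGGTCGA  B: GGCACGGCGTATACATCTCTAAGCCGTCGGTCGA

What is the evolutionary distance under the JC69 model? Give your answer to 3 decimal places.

The sequences differ at 3 of 34 sites (4, 12, 14), so p = 3/34 ≈ 0.088235.
d = −(3/4) ln(1 − 4p/3) = −0.75 ln(1 − 0.117647) = −0.75 ln(0.882353)
  = −0.75 × (-0.125163) = 0.093872 substitutions/site.

0.094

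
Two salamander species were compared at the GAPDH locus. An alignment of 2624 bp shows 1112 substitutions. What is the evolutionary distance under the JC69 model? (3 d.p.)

0.624

p = 1112/2624 ≈ 0.42378.
d = −(3/4) ln(1 − 4p/3) = −0.75 ln(1 − 0.56504) = −0.75 ln(0.43496)
  = −0.75 × (-0.832501) = 0.624376 substitutions/site.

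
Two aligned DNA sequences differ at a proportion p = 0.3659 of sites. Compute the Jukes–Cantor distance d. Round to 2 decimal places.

0.50

d = −(3/4) ln(1 − 4p/3) = −0.75 ln(1 − 0.487867) = −0.75 ln(0.512133)
  = −0.75 × (-0.669171) = 0.501878 substitutions/site.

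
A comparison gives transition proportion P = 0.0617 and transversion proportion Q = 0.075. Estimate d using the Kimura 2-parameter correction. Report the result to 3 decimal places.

Under the Kimura two-parameter model, d = −½ ln(1 − 2P − Q) − ¼ ln(1 − 2Q).
1 − 2P − Q = 0.8016, giving −½ ln(0.8016) = 0.110573.
1 − 2Q = 0.85, giving −¼ ln(0.85) = 0.040630.
d = 0.110573 + 0.040630 = 0.151203.

0.151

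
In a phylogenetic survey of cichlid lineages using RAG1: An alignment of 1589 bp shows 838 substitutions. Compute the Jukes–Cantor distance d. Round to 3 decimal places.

0.911

p = 838/1589 ≈ 0.527376.
d = −(3/4) ln(1 − 4p/3) = −0.75 ln(1 − 0.703168) = −0.75 ln(0.296832)
  = −0.75 × (-1.214589) = 0.910942 substitutions/site.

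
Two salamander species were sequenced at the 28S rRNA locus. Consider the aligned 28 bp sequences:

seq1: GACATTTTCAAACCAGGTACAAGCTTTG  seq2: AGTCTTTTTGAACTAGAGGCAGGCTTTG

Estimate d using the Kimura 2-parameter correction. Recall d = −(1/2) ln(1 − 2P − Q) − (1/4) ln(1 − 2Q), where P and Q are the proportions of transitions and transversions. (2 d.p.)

0.66

Of 28 sites, 9 differences are transitions and 2 are transversions, so P = 9/28 ≈ 0.321429 and Q = 2/28 ≈ 0.071429.
Under the Kimura two-parameter model, d = −½ ln(1 − 2P − Q) − ¼ ln(1 − 2Q).
1 − 2P − Q = 0.285713, giving −½ ln(0.285713) = 0.626384.
1 − 2Q = 0.857142, giving −¼ ln(0.857142) = 0.038538.
d = 0.626384 + 0.038538 = 0.664922.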